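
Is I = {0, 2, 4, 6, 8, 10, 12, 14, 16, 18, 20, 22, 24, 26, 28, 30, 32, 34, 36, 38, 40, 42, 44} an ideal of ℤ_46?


Check ideal conditions for I = {0, 2, 4, 6, 8, 10, 12, 14, 16, 18, 20, 22, 24, 26, 28, 30, 32, 34, 36, 38, 40, 42, 44} in ℤ_46:
(1) I is an additive subgroup? Yes
(2) For r ∈ ℤ_46 and a ∈ I: r·a ∈ I? Yes

Yes, I is an ideal of ℤ_46


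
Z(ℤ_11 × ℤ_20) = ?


Z(G) = {g ∈ G | gx = xg for all x ∈ G}
Direct product of abelian groups is abelian, so Z(G) = G

Z(ℤ_11 × ℤ_20) = ℤ_11 × ℤ_20


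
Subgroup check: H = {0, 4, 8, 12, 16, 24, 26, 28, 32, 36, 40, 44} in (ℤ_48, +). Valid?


Subgroup test for H = {0, 4, 8, 12, 16, 24, 26, 28, 32, 36, 40, 44} in (ℤ_48, +):
(1) 0 ∈ H? Yes
(2) Closure: for all a,b ∈ H, (a+b) mod 48 ∈ H? No  [counterexample: 4 + 16 = 20 ∉ H]
(3) Inverses: for all a ∈ H, -a mod 48 ∈ H? No

No, H is not a subgroup of ℤ_48


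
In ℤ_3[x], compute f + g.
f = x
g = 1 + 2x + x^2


Add coefficients mod 3:
x^0: 0 + 1 = 1 (mod 3)
x^1: 1 + 2 = 0 (mod 3)
x^2: 0 + 1 = 1 (mod 3)
Result: 1 + x^2

f + g = 1 + x^2


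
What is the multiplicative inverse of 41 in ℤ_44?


Use the extended Euclidean algorithm to write 1 = 41·s + 44·t; then s mod 44 is the inverse.
Euclidean algorithm:
  41 = 0·44 + 41
  44 = 1·41 + 3
  41 = 13·3 + 2
  3 = 1·2 + 1
  2 = 2·1 + 0
gcd(41,44) = 1
Back-substitution gives: 41·(-15) + 44·(14) = 1
So 41⁻¹ ≡ -15 ≡ 29 (mod 44)
Check: 41 × 29 = 1189 ≡ 1 (mod 44) ✓

41⁻¹ ≡ 29 (mod 44)


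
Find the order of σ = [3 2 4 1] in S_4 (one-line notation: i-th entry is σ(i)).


Cycle decomposition: (1 3 4)
Cycle lengths: 3
Order = lcm(3) = 3

ord(σ) = 3


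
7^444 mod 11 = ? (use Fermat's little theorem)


Fermat's little theorem: if p is prime and gcd(a,p)=1, then a^(p-1) ≡ 1 (mod p)
p = 11 is prime, gcd(7,11) = 1
Reduce exponent: 444 mod 10 = 4
So 7^444 ≡ 7^4 (mod 11)
7^4 mod 11 = 3

7^444 ≡ 3 (mod 11)


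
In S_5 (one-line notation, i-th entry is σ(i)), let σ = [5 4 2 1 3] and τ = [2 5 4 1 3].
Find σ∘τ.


σ∘τ: apply τ first, then σ
1 →τ 2 →σ 4
2 →τ 5 →σ 3
3 →τ 4 →σ 1
4 →τ 1 →σ 5
5 →τ 3 →σ 2

σ∘τ = [4 3 1 5 2]


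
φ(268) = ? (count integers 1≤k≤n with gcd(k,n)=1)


Factor n: 268 = 2^2 × 67
φ(n) = n · ∏(1 - 1/p) over distinct primes p | n
φ(268) = 268 · (1 - 1/2) · (1 - 1/67) = 132

φ(268) = 132


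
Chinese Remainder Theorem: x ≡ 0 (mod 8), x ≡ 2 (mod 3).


m₁ = 8, m₂ = 3, gcd = 1, so CRT applies. M = m₁·m₂ = 24
Let M₁ = M/m₁ = 3, M₂ = M/m₂ = 8
Find y₁ ≡ M₁⁻¹ (mod m₁): 3⁻¹ ≡ 3 (mod 8)
Find y₂ ≡ M₂⁻¹ (mod m₂): 8⁻¹ ≡ 2 (mod 3)
x = a₁·M₁·y₁ + a₂·M₂·y₂ = 0·3·3 + 2·8·2 = 32
Reduce mod 24: x ≡ 8
Check: 8 mod 8 = 0 ✓, 8 mod 3 = 2 ✓

x ≡ 8 (mod 24)


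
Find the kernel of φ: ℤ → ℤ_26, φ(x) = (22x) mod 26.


Kernel = preimage of identity
ker(φ) = {x ∈ ℤ : 22x ≡ 0 (mod 26)}. gcd(22,26) = 2, so 22x ≡ 0 (mod 26) ⟺ x ≡ 0 (mod 26/2 = 13). Hence ker(φ) = 13ℤ

ker(φ) = 13ℤ


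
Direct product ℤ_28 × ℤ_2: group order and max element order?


|ℤ_28 × ℤ_2| = 28 × 2 = 56
Max element order = lcm(28,2) = 28
Cyclic? No (gcd=2)

|ℤ_28×ℤ_2| = 56, max element order = 28


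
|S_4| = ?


|S_n| = n! (number of permutations of n symbols)
|S_4| = 4! = 24

|S_4| = 24


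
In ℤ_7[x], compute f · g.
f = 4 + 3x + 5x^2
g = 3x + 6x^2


Expand and collect like terms; reduce coefficients mod 7:
x^0: 4·0 = 0 ≡ 0 (mod 7)
x^1: 4·3 + 3·0 = 12 ≡ 5 (mod 7)
x^2: 4·6 + 3·3 + 5·0 = 33 ≡ 5 (mod 7)
x^3: 3·6 + 5·3 = 33 ≡ 5 (mod 7)
x^4: 5·6 = 30 ≡ 2 (mod 7)
Result: 5x + 5x^2 + 5x^3 + 2x^4

f · g = 5x + 5x^2 + 5x^3 + 2x^4


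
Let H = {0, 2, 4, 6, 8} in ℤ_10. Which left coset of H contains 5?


5 + H = {5 + h (mod 10) : h ∈ H}
5+0=5, 5+2=7, 5+4=9, 5+6=1, 5+8=3
5 + H = {1, 3, 5, 7, 9} = 1 + H

5 + H = {1, 3, 5, 7, 9}


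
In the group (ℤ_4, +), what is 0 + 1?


Operation: addition mod 4
0 + 1 = (a + b) mod 4 with a = 0, b = 1

0 + 1 = 1


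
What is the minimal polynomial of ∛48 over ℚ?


∛48 satisfies x³ - 48 = 0, irreducible over ℚ (no rational root; 48 is not a perfect cube)

Minimal polynomial: x³ - 48


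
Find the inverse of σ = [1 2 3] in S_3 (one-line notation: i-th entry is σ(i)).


To find σ⁻¹, swap domain and range:
σ(1) = 1 → σ⁻¹(1) = 1
σ(2) = 2 → σ⁻¹(2) = 2
σ(3) = 3 → σ⁻¹(3) = 3

σ⁻¹ = [1 2 3]


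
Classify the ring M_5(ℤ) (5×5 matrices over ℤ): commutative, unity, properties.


Matrix multiplication is non-commutative for n ≥ 2; the identity matrix I is the unity; singular matrices give zero divisors, so not an integral domain
Commutative: No
Integral domain: No
Has unity: Yes

M_5(ℤ) (5×5 matrices over ℤ): Commutative=No, Unity=Yes


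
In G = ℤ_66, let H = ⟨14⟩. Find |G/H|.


|⟨14⟩| = n / gcd(14, 66) = 66 / 2 = 33
H is normal (ℤ_66 is abelian).
|G/H| = |G| / |H| = 66 / 33 = 2

|G/H| = 2


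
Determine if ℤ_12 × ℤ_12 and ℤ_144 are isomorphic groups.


Comparing ℤ_12 × ℤ_12 and ℤ_144:
gcd(12,12) = 12 ≠ 1. Max element order in ℤ_12×ℤ_12 is lcm(12,12) = 12 < 144, so it has no element of order 144

No, ℤ_12 × ℤ_12 ≇ ℤ_144


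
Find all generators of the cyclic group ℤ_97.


g generates ℤ_n iff gcd(g,n) = 1
Prime factors of 97: 97
Generators are g ∈ {1,...,96} not divisible by any of these primes.
Generators: {1, 2, 3, 4, 5, 6, 7, 8, 9, 10, 11, 12, 13, 14, 15, 16, 17, 18, 19, 20, 21, 22, 23, 24, 25, 26, 27, 28, 29, 30, 31, 32, 33, 34, 35, 36, 37, 38, 39, 40, 41, 42, 43, 44, 45, 46, 47, 48, 49, 50, 51, 52, 53, 54, 55, 56, 57, 58, 59, 60, 61, 62, 63, 64, 65, 66, 67, 68, 69, 70, 71, 72, 73, 74, 75, 76, 77, 78, 79, 80, 81, 82, 83, 84, 85, 86, 87, 88, 89, 90, 91, 92, 93, 94, 95, 96}
Number of generators = φ(97) = 96

Generators of ℤ_97 = {1, 2, 3, 4, 5, 6, 7, 8, 9, 10, 11, 12, 13, 14, 15, 16, 17, 18, 19, 20, 21, 22, 23, 24, 25, 26, 27, 28, 29, 30, 31, 32, 33, 34, 35, 36, 37, 38, 39, 40, 41, 42, 43, 44, 45, 46, 47, 48, 49, 50, 51, 52, 53, 54, 55, 56, 57, 58, 59, 60, 61, 62, 63, 64, 65, 66, 67, 68, 69, 70, 71, 72, 73, 74, 75, 76, 77, 78, 79, 80, 81, 82, 83, 84, 85, 86, 87, 88, 89, 90, 91, 92, 93, 94, 95, 96}


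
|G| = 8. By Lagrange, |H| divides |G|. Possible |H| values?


Lagrange's theorem: |H| divides |G|
|G| = 8
Divisors of 8: 1, 2, 4, 8

Possible subgroup orders: {1, 2, 4, 8}


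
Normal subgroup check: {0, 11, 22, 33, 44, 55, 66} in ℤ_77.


H = {0, 11, 22, 33, 44, 55, 66} in ℤ_77
ℤ_77 is abelian; every subgroup of an abelian group is normal

Yes, normal subgroup


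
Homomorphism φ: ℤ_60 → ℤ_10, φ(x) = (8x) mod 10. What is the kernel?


Kernel = preimage of identity
ker(φ) = {x ∈ ℤ_60 : 8x ≡ 0 (mod 10)}. Since 10 | 60, φ is well-defined. The kernel is the cyclic subgroup ⟨5⟩ of ℤ_60 (order 12), i.e. {0, 5, 10, 15, 20, 25, 30, 35, 40, 45, 50, 55}

ker(φ) = {0, 5, 10, 15, 20, 25, 30, 35, 40, 45, 50, 55}


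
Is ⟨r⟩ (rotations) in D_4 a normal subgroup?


H = ⟨r⟩ (rotations) in D_4
The rotation subgroup ⟨r⟩ has index 2 in D_4, so it is normal

Yes, normal subgroup


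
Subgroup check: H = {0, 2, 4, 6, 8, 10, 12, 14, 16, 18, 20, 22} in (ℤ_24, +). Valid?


Subgroup test for H = {0, 2, 4, 6, 8, 10, 12, 14, 16, 18, 20, 22} in (ℤ_24, +):
(1) 0 ∈ H? Yes
(2) Closure: for all a,b ∈ H, (a+b) mod 24 ∈ H? Yes
(3) Inverses: for all a ∈ H, -a mod 24 ∈ H? Yes

Yes, H is a subgroup of ℤ_24


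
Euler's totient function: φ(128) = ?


Factor n: 128 = 2^7
φ(n) = n · ∏(1 - 1/p) over distinct primes p | n
φ(128) = 128 · (1 - 1/2) = 64

φ(128) = 64


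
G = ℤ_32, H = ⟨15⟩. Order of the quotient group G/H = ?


|⟨15⟩| = n / gcd(15, 32) = 32 / 1 = 32
H is normal (ℤ_32 is abelian).
|G/H| = |G| / |H| = 32 / 32 = 1

|G/H| = 1


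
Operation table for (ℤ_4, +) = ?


Elements: {0, 1, 2, 3}
Operation: addition mod 4
Entry (a, b) = (a + b) mod 4

Cayley table:
  | 0 | 1 | 2 | 3
0 | 0 | 1 | 2 | 3
1 | 1 | 2 | 3 | 0
2 | 2 | 3 | 0 | 1
3 | 3 | 0 | 1 | 2


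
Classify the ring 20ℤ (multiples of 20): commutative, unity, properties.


20ℤ is a commutative ring under +,× but has no multiplicative identity (1 ∉ 20ℤ); it has no zero divisors, but without unity it is not an integral domain
Commutative: Yes
Integral domain: No
Has unity: No

20ℤ (multiples of 20): Commutative=Yes, Unity=No


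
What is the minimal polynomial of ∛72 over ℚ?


∛72 satisfies x³ - 72 = 0, irreducible over ℚ (no rational root; 72 is not a perfect cube)

Minimal polynomial: x³ - 72


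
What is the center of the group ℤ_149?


Z(G) = {g ∈ G | gx = xg for all x ∈ G}
ℤ_149 is abelian, so Z(G) = G

Z(ℤ_149) = ℤ_149


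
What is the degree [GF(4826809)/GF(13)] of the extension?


GF(4826809) = GF(13^6), so the extension degree is 6

[GF(4826809)/GF(13)] = 6


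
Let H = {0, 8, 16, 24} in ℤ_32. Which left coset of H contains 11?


11 + H = {11 + h (mod 32) : h ∈ H}
11+0=11, 11+8=19, 11+16=27, 11+24=3
11 + H = {3, 11, 19, 27} = 3 + H

11 + H = {3, 11, 19, 27}


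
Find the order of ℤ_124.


ℤ_n has n elements.

|ℤ_124| = 124


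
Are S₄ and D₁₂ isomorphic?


Comparing S₄ and D₁₂:
S₄ has trivial center; D₁₂ has center {e, r⁶}

No, S₄ ≇ D₁₂


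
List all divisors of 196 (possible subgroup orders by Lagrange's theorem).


Lagrange's theorem: |H| divides |G|
|G| = 196
Divisors of 196: 1, 2, 4, 7, 14, 28, 49, 98, 196

Possible subgroup orders: {1, 2, 4, 7, 14, 28, 49, 98, 196}


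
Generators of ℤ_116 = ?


g generates ℤ_n iff gcd(g,n) = 1
Prime factors of 116: 2, 29
Generators are g ∈ {1,...,115} not divisible by any of these primes.
Generators: {1, 3, 5, 7, 9, 11, 13, 15, 17, 19, 21, 23, 25, 27, 31, 33, 35, 37, 39, 41, 43, 45, 47, 49, 51, 53, 55, 57, 59, 61, 63, 65, 67, 69, 71, 73, 75, 77, 79, 81, 83, 85, 89, 91, 93, 95, 97, 99, 101, 103, 105, 107, 109, 111, 113, 115}
Number of generators = φ(116) = 56

Generators of ℤ_116 = {1, 3, 5, 7, 9, 11, 13, 15, 17, 19, 21, 23, 25, 27, 31, 33, 35, 37, 39, 41, 43, 45, 47, 49, 51, 53, 55, 57, 59, 61, 63, 65, 67, 69, 71, 73, 75, 77, 79, 81, 83, 85, 89, 91, 93, 95, 97, 99, 101, 103, 105, 107, 109, 111, 113, 115}


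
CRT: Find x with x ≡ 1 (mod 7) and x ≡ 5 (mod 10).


m₁ = 7, m₂ = 10, gcd = 1, so CRT applies. M = m₁·m₂ = 70
Let M₁ = M/m₁ = 10, M₂ = M/m₂ = 7
Find y₁ ≡ M₁⁻¹ (mod m₁): 10⁻¹ ≡ 5 (mod 7)
Find y₂ ≡ M₂⁻¹ (mod m₂): 7⁻¹ ≡ 3 (mod 10)
x = a₁·M₁·y₁ + a₂·M₂·y₂ = 1·10·5 + 5·7·3 = 155
Reduce mod 70: x ≡ 15
Check: 15 mod 7 = 1 ✓, 15 mod 10 = 5 ✓

x ≡ 15 (mod 70)


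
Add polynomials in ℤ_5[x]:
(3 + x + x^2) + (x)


Add coefficients mod 5:
x^0: 3 + 0 = 3 (mod 5)
x^1: 1 + 1 = 2 (mod 5)
x^2: 1 + 0 = 1 (mod 5)
Result: 3 + 2x + x^2

f + g = 3 + 2x + x^2


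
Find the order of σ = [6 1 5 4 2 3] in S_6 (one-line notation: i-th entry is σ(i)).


Cycle decomposition: (1 6 3 5 2)
Cycle lengths: 5
Order = lcm(5) = 5

ord(σ) = 5


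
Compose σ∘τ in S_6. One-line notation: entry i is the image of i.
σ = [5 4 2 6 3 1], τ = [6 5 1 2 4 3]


σ∘τ: apply τ first, then σ
1 →τ 6 →σ 1
2 →τ 5 →σ 3
3 →τ 1 →σ 5
4 →τ 2 →σ 4
5 →τ 4 →σ 6
6 →τ 3 →σ 2

σ∘τ = [1 3 5 4 6 2]


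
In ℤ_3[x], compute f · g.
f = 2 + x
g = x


Expand and collect like terms; reduce coefficients mod 3:
x^0: 2·0 = 0 ≡ 0 (mod 3)
x^1: 2·1 + 1·0 = 2 ≡ 2 (mod 3)
x^2: 1·1 = 1 ≡ 1 (mod 3)
Result: 2x + x^2

f · g = 2x + x^2


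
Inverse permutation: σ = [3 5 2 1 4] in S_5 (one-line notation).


To find σ⁻¹, swap domain and range:
σ(1) = 3 → σ⁻¹(3) = 1
σ(2) = 5 → σ⁻¹(5) = 2
σ(3) = 2 → σ⁻¹(2) = 3
σ(4) = 1 → σ⁻¹(1) = 4
σ(5) = 4 → σ⁻¹(4) = 5

σ⁻¹ = [4 3 1 5 2]


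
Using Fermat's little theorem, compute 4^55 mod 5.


Fermat's little theorem: if p is prime and gcd(a,p)=1, then a^(p-1) ≡ 1 (mod p)
p = 5 is prime, gcd(4,5) = 1
Reduce exponent: 55 mod 4 = 3
So 4^55 ≡ 4^3 (mod 5)
4^3 mod 5 = 4

4^55 ≡ 4 (mod 5)


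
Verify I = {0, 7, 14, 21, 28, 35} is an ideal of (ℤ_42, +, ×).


Check ideal conditions for I = {0, 7, 14, 21, 28, 35} in ℤ_42:
(1) I is an additive subgroup? Yes
(2) For r ∈ ℤ_42 and a ∈ I: r·a ∈ I? Yes

Yes, I is an ideal of ℤ_42


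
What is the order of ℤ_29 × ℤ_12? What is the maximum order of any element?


|ℤ_29 × ℤ_12| = 29 × 12 = 348
Max element order = lcm(29,12) = 348
Cyclic? Yes (gcd=1)

|ℤ_29×ℤ_12| = 348, max element order = 348


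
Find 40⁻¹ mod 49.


Use the extended Euclidean algorithm to write 1 = 40·s + 49·t; then s mod 49 is the inverse.
Euclidean algorithm:
  40 = 0·49 + 40
  49 = 1·40 + 9
  40 = 4·9 + 4
  9 = 2·4 + 1
  4 = 4·1 + 0
gcd(40,49) = 1
Back-substitution gives: 40·(-11) + 49·(9) = 1
So 40⁻¹ ≡ -11 ≡ 38 (mod 49)
Check: 40 × 38 = 1520 ≡ 1 (mod 49) ✓

40⁻¹ ≡ 38 (mod 49)


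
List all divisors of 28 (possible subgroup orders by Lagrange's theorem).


Lagrange's theorem: |H| divides |G|
|G| = 28
Divisors of 28: 1, 2, 4, 7, 14, 28

Possible subgroup orders: {1, 2, 4, 7, 14, 28}


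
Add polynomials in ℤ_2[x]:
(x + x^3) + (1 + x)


Add coefficients mod 2:
x^0: 0 + 1 = 1 (mod 2)
x^1: 1 + 1 = 0 (mod 2)
x^2: 0 + 0 = 0 (mod 2)
x^3: 1 + 0 = 1 (mod 2)
Result: 1 + x^3

f + g = 1 + x^3


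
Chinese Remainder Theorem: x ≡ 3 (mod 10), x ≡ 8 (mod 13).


m₁ = 10, m₂ = 13, gcd = 1, so CRT applies. M = m₁·m₂ = 130
Let M₁ = M/m₁ = 13, M₂ = M/m₂ = 10
Find y₁ ≡ M₁⁻¹ (mod m₁): 13⁻¹ ≡ 7 (mod 10)
Find y₂ ≡ M₂⁻¹ (mod m₂): 10⁻¹ ≡ 4 (mod 13)
x = a₁·M₁·y₁ + a₂·M₂·y₂ = 3·13·7 + 8·10·4 = 593
Reduce mod 130: x ≡ 73
Check: 73 mod 10 = 3 ✓, 73 mod 13 = 8 ✓

x ≡ 73 (mod 130)


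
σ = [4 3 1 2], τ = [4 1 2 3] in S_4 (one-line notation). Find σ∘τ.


σ∘τ: apply τ first, then σ
1 →τ 4 →σ 2
2 →τ 1 →σ 4
3 →τ 2 →σ 3
4 →τ 3 →σ 1

σ∘τ = [2 4 3 1]


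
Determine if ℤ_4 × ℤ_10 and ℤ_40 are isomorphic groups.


Comparing ℤ_4 × ℤ_10 and ℤ_40:
gcd(4,10) = 2 ≠ 1. Max element order in ℤ_4×ℤ_10 is lcm(4,10) = 20 < 40, so it has no element of order 40

No, ℤ_4 × ℤ_10 ≇ ℤ_40


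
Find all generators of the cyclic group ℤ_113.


g generates ℤ_n iff gcd(g,n) = 1
Prime factors of 113: 113
Generators are g ∈ {1,...,112} not divisible by any of these primes.
Generators: {1, 2, 3, 4, 5, 6, 7, 8, 9, 10, 11, 12, 13, 14, 15, 16, 17, 18, 19, 20, 21, 22, 23, 24, 25, 26, 27, 28, 29, 30, 31, 32, 33, 34, 35, 36, 37, 38, 39, 40, 41, 42, 43, 44, 45, 46, 47, 48, 49, 50, 51, 52, 53, 54, 55, 56, 57, 58, 59, 60, 61, 62, 63, 64, 65, 66, 67, 68, 69, 70, 71, 72, 73, 74, 75, 76, 77, 78, 79, 80, 81, 82, 83, 84, 85, 86, 87, 88, 89, 90, 91, 92, 93, 94, 95, 96, 97, 98, 99, 100, 101, 102, 103, 104, 105, 106, 107, 108, 109, 110, 111, 112}
Number of generators = φ(113) = 112

Generators of ℤ_113 = {1, 2, 3, 4, 5, 6, 7, 8, 9, 10, 11, 12, 13, 14, 15, 16, 17, 18, 19, 20, 21, 22, 23, 24, 25, 26, 27, 28, 29, 30, 31, 32, 33, 34, 35, 36, 37, 38, 39, 40, 41, 42, 43, 44, 45, 46, 47, 48, 49, 50, 51, 52, 53, 54, 55, 56, 57, 58, 59, 60, 61, 62, 63, 64, 65, 66, 67, 68, 69, 70, 71, 72, 73, 74, 75, 76, 77, 78, 79, 80, 81, 82, 83, 84, 85, 86, 87, 88, 89, 90, 91, 92, 93, 94, 95, 96, 97, 98, 99, 100, 101, 102, 103, 104, 105, 106, 107, 108, 109, 110, 111, 112}


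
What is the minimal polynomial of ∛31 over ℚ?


∛31 satisfies x³ - 31 = 0, irreducible over ℚ (no rational root; 31 is not a perfect cube)

Minimal polynomial: x³ - 31


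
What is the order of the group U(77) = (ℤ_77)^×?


U(n) is the group of units mod n; |U(n)| = φ(n)
|U(77)| = φ(77) = 60

|U(77) = (ℤ_77)^×| = 60


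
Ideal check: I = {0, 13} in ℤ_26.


Check ideal conditions for I = {0, 13} in ℤ_26:
(1) I is an additive subgroup? Yes
(2) For r ∈ ℤ_26 and a ∈ I: r·a ∈ I? Yes

Yes, I is an ideal of ℤ_26


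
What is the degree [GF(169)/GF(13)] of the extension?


GF(169) = GF(13^2), so the extension degree is 2

[GF(169)/GF(13)] = 2


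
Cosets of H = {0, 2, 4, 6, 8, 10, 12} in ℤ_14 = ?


H = {0, 2, 4, 6, 8, 10, 12}, |H| = 7
Number of cosets = |G|/|H| = 14/7 = 2
0 + H = {0, 2, 4, 6, 8, 10, 12}
1 + H = {1, 3, 5, 7, 9, 11, 13}

Cosets: 0+H={0,2,4,6,8,10,12}; 1+H={1,3,5,7,9,11,13}


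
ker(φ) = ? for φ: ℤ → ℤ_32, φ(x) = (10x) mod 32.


Kernel = preimage of identity
ker(φ) = {x ∈ ℤ : 10x ≡ 0 (mod 32)}. gcd(10,32) = 2, so 10x ≡ 0 (mod 32) ⟺ x ≡ 0 (mod 32/2 = 16). Hence ker(φ) = 16ℤ

ker(φ) = 16ℤ


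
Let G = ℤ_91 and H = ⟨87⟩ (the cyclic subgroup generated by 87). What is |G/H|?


|⟨87⟩| = n / gcd(87, 91) = 91 / 1 = 91
H is normal (ℤ_91 is abelian).
|G/H| = |G| / |H| = 91 / 91 = 1

|G/H| = 1


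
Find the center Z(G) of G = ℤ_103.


Z(G) = {g ∈ G | gx = xg for all x ∈ G}
ℤ_103 is abelian, so Z(G) = G

Z(ℤ_103) = ℤ_103


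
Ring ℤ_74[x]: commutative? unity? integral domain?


ℤ_74 has zero divisors (2·37 ≡ 0), and these lift to constant zero divisors in ℤ_74[x]; so not an integral domain
Commutative: Yes
Integral domain: No
Has unity: Yes

ℤ_74[x]: Commutative=Yes, Unity=Yes


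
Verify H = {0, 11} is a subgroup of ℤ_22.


Subgroup test for H = {0, 11} in (ℤ_22, +):
(1) 0 ∈ H? Yes
(2) Closure: for all a,b ∈ H, (a+b) mod 22 ∈ H? Yes
(3) Inverses: for all a ∈ H, -a mod 22 ∈ H? Yes

Yes, H is a subgroup of ℤ_22


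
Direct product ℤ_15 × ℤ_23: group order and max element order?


|ℤ_15 × ℤ_23| = 15 × 23 = 345
Max element order = lcm(15,23) = 345
Cyclic? Yes (gcd=1)

|ℤ_15×ℤ_23| = 345, max element order = 345


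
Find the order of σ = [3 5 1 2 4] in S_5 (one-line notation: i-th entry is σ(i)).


Cycle decomposition: (1 3) (2 5 4)
Cycle lengths: 2, 3
Order = lcm(2, 3) = 6

ord(σ) = 6


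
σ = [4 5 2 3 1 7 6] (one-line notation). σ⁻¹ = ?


To find σ⁻¹, swap domain and range:
σ(1) = 4 → σ⁻¹(4) = 1
σ(2) = 5 → σ⁻¹(5) = 2
σ(3) = 2 → σ⁻¹(2) = 3
σ(4) = 3 → σ⁻¹(3) = 4
σ(5) = 1 → σ⁻¹(1) = 5
σ(6) = 7 → σ⁻¹(7) = 6
σ(7) = 6 → σ⁻¹(6) = 7

σ⁻¹ = [5 3 4 1 2 7 6]


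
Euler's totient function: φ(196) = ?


Factor n: 196 = 2^2 × 7^2
φ(n) = n · ∏(1 - 1/p) over distinct primes p | n
φ(196) = 196 · (1 - 1/2) · (1 - 1/7) = 84

φ(196) = 84


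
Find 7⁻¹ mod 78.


Use the extended Euclidean algorithm to write 1 = 7·s + 78·t; then s mod 78 is the inverse.
Euclidean algorithm:
  7 = 0·78 + 7
  78 = 11·7 + 1
  7 = 7·1 + 0
gcd(7,78) = 1
Back-substitution gives: 7·(-11) + 78·(1) = 1
So 7⁻¹ ≡ -11 ≡ 67 (mod 78)
Check: 7 × 67 = 469 ≡ 1 (mod 78) ✓

7⁻¹ ≡ 67 (mod 78)


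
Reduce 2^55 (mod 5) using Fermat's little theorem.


Fermat's little theorem: if p is prime and gcd(a,p)=1, then a^(p-1) ≡ 1 (mod p)
p = 5 is prime, gcd(2,5) = 1
Reduce exponent: 55 mod 4 = 3
So 2^55 ≡ 2^3 (mod 5)
2^3 mod 5 = 3

2^55 ≡ 3 (mod 5)


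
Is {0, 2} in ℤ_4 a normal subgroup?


H = {0, 2} in ℤ_4
ℤ_4 is abelian; every subgroup of an abelian group is normal

Yes, normal subgroup


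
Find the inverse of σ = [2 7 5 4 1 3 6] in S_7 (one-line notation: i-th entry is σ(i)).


To find σ⁻¹, swap domain and range:
σ(1) = 2 → σ⁻¹(2) = 1
σ(2) = 7 → σ⁻¹(7) = 2
σ(3) = 5 → σ⁻¹(5) = 3
σ(4) = 4 → σ⁻¹(4) = 4
σ(5) = 1 → σ⁻¹(1) = 5
σ(6) = 3 → σ⁻¹(3) = 6
σ(7) = 6 → σ⁻¹(6) = 7

σ⁻¹ = [5 1 6 4 3 7 2]


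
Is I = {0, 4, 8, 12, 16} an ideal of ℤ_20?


Check ideal conditions for I = {0, 4, 8, 12, 16} in ℤ_20:
(1) I is an additive subgroup? Yes
(2) For r ∈ ℤ_20 and a ∈ I: r·a ∈ I? Yes

Yes, I is an ideal of ℤ_20


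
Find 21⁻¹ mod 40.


Use the extended Euclidean algorithm to write 1 = 21·s + 40·t; then s mod 40 is the inverse.
Euclidean algorithm:
  21 = 0·40 + 21
  40 = 1·21 + 19
  21 = 1·19 + 2
  19 = 9·2 + 1
  2 = 2·1 + 0
gcd(21,40) = 1
Back-substitution gives: 21·(-19) + 40·(10) = 1
So 21⁻¹ ≡ -19 ≡ 21 (mod 40)
Check: 21 × 21 = 441 ≡ 1 (mod 40) ✓

21⁻¹ ≡ 21 (mod 40)


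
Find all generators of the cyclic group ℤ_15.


g generates ℤ_n iff gcd(g,n) = 1
Checking each g ∈ {1,...,14}:
gcd(1,15) = 1
gcd(2,15) = 1
gcd(3,15) = 3
gcd(4,15) = 1
gcd(5,15) = 5
gcd(6,15) = 3
gcd(7,15) = 1
gcd(8,15) = 1
gcd(9,15) = 3
gcd(10,15) = 5
gcd(11,15) = 1
gcd(12,15) = 3
gcd(13,15) = 1
gcd(14,15) = 1
Generators: {1, 2, 4, 7, 8, 11, 13, 14}
Number of generators = φ(15) = 8

Generators of ℤ_15 = {1, 2, 4, 7, 8, 11, 13, 14}


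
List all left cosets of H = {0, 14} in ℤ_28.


H = {0, 14}, |H| = 2
Number of cosets = |G|/|H| = 28/2 = 14
0 + H = {0, 14}
1 + H = {1, 15}
2 + H = {2, 16}
3 + H = {3, 17}
4 + H = {4, 18}
5 + H = {5, 19}
6 + H = {6, 20}
7 + H = {7, 21}
8 + H = {8, 22}
9 + H = {9, 23}
10 + H = {10, 24}
11 + H = {11, 25}
12 + H = {12, 26}
13 + H = {13, 27}

Cosets: 0+H={0,14}; 1+H={1,15}; 2+H={2,16}; 3+H={3,17}; 4+H={4,18}; 5+H={5,19}; 6+H={6,20}; 7+H={7,21}; 8+H={8,22}; 9+H={9,23}; 10+H={10,24}; 11+H={11,25}; 12+H={12,26}; 13+H={13,27}


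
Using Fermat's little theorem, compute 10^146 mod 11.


Fermat's little theorem: if p is prime and gcd(a,p)=1, then a^(p-1) ≡ 1 (mod p)
p = 11 is prime, gcd(10,11) = 1
Reduce exponent: 146 mod 10 = 6
So 10^146 ≡ 10^6 (mod 11)
10^6 mod 11 = 1

10^146 ≡ 1 (mod 11)


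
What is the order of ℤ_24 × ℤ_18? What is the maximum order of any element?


|ℤ_24 × ℤ_18| = 24 × 18 = 432
Max element order = lcm(24,18) = 72
Cyclic? No (gcd=6)

|ℤ_24×ℤ_18| = 432, max element order = 72


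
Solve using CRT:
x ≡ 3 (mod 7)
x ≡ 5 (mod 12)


m₁ = 7, m₂ = 12, gcd = 1, so CRT applies. M = m₁·m₂ = 84
Let M₁ = M/m₁ = 12, M₂ = M/m₂ = 7
Find y₁ ≡ M₁⁻¹ (mod m₁): 12⁻¹ ≡ 3 (mod 7)
Find y₂ ≡ M₂⁻¹ (mod m₂): 7⁻¹ ≡ 7 (mod 12)
x = a₁·M₁·y₁ + a₂·M₂·y₂ = 3·12·3 + 5·7·7 = 353
Reduce mod 84: x ≡ 17
Check: 17 mod 7 = 3 ✓, 17 mod 12 = 5 ✓

x ≡ 17 (mod 84)


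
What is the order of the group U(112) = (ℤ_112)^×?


U(n) is the group of units mod n; |U(n)| = φ(n)
|U(112)| = φ(112) = 48

|U(112) = (ℤ_112)^×| = 48


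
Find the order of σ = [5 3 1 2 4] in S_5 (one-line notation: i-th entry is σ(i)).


Cycle decomposition: (1 5 4 2 3)
Cycle lengths: 5
Order = lcm(5) = 5

ord(σ) = 5


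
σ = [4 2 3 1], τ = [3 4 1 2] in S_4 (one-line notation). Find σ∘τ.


σ∘τ: apply τ first, then σ
1 →τ 3 →σ 3
2 →τ 4 →σ 1
3 →τ 1 →σ 4
4 →τ 2 →σ 2

σ∘τ = [3 1 4 2]


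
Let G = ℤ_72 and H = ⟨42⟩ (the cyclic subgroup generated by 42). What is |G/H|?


|⟨42⟩| = n / gcd(42, 72) = 72 / 6 = 12
H is normal (ℤ_72 is abelian).
|G/H| = |G| / |H| = 72 / 12 = 6

|G/H| = 6


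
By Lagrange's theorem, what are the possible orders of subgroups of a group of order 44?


Lagrange's theorem: |H| divides |G|
|G| = 44
Divisors of 44: 1, 2, 4, 11, 22, 44

Possible subgroup orders: {1, 2, 4, 11, 22, 44}


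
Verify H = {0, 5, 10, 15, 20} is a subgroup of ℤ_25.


Subgroup test for H = {0, 5, 10, 15, 20} in (ℤ_25, +):
(1) 0 ∈ H? Yes
(2) Closure: for all a,b ∈ H, (a+b) mod 25 ∈ H? Yes
(3) Inverses: for all a ∈ H, -a mod 25 ∈ H? Yes

Yes, H is a subgroup of ℤ_25


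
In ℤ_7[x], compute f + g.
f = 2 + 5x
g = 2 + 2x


Add coefficients mod 7:
x^0: 2 + 2 = 4 (mod 7)
x^1: 5 + 2 = 0 (mod 7)
Result: 4

f + g = 4


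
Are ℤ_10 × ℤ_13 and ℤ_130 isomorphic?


Comparing ℤ_10 × ℤ_13 and ℤ_130:
gcd(10,13) = 1, so ℤ_10 × ℤ_13 ≅ ℤ_130 (CRT)

Yes, ℤ_10 × ℤ_13 ≅ ℤ_130


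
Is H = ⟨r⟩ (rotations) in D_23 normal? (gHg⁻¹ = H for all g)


H = ⟨r⟩ (rotations) in D_23
The rotation subgroup ⟨r⟩ has index 2 in D_23, so it is normal

Yes, normal subgroup


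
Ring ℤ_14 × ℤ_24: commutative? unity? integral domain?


Direct product ring; commutative with unity (1,1); but (1,0)·(0,1) = (0,0) gives zero divisors, so not an integral domain
Commutative: Yes
Integral domain: No
Has unity: Yes

ℤ_14 × ℤ_24: Commutative=Yes, Unity=Yes


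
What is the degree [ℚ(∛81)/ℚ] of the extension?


∛81 has minimal polynomial x³ - 81 (irreducible over ℚ since 81 is not a perfect cube)

[ℚ(∛81)/ℚ] = 3


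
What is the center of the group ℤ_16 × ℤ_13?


Z(G) = {g ∈ G | gx = xg for all x ∈ G}
Direct product of abelian groups is abelian, so Z(G) = G

Z(ℤ_16 × ℤ_13) = ℤ_16 × ℤ_13


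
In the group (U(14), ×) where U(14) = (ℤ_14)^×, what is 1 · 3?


Operation: multiplication mod 14
1 · 3 = (a × b) mod 14 with a = 1, b = 3

1 · 3 = 3


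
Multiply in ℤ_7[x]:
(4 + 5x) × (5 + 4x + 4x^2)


Expand and collect like terms; reduce coefficients mod 7:
x^0: 4·5 = 20 ≡ 6 (mod 7)
x^1: 4·4 + 5·5 = 41 ≡ 6 (mod 7)
x^2: 4·4 + 5·4 = 36 ≡ 1 (mod 7)
x^3: 5·4 = 20 ≡ 6 (mod 7)
Result: 6 + 6x + x^2 + 6x^3

f · g = 6 + 6x + x^2 + 6x^3


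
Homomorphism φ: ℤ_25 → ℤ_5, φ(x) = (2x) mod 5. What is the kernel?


Kernel = preimage of identity
ker(φ) = {x ∈ ℤ_25 : 2x ≡ 0 (mod 5)}. Since 5 | 25, φ is well-defined. The kernel is the cyclic subgroup ⟨5⟩ of ℤ_25 (order 5), i.e. {0, 5, 10, 15, 20}

ker(φ) = {0, 5, 10, 15, 20}


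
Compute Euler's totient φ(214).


Factor n: 214 = 2 × 107
φ(n) = n · ∏(1 - 1/p) over distinct primes p | n
φ(214) = 214 · (1 - 1/2) · (1 - 1/107) = 106

φ(214) = 106


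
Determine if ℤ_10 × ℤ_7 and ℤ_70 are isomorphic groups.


Comparing ℤ_10 × ℤ_7 and ℤ_70:
gcd(10,7) = 1, so ℤ_10 × ℤ_7 ≅ ℤ_70 (CRT)

Yes, ℤ_10 × ℤ_7 ≅ ℤ_70


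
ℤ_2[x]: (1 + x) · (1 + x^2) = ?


Expand and collect like terms; reduce coefficients mod 2:
x^0: 1·1 = 1 ≡ 1 (mod 2)
x^1: 1·0 + 1·1 = 1 ≡ 1 (mod 2)
x^2: 1·1 + 1·0 = 1 ≡ 1 (mod 2)
x^3: 1·1 = 1 ≡ 1 (mod 2)
Result: 1 + x + x^2 + x^3

f · g = 1 + x + x^2 + x^3


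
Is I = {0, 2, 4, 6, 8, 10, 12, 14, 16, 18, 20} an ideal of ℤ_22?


Check ideal conditions for I = {0, 2, 4, 6, 8, 10, 12, 14, 16, 18, 20} in ℤ_22:
(1) I is an additive subgroup? Yes
(2) For r ∈ ℤ_22 and a ∈ I: r·a ∈ I? Yes

Yes, I is an ideal of ℤ_22


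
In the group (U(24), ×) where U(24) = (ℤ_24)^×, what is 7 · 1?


Operation: multiplication mod 24
7 · 1 = (a × b) mod 24 with a = 7, b = 1

7 · 1 = 7


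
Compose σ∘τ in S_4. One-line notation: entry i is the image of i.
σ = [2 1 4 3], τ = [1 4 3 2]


σ∘τ: apply τ first, then σ
1 →τ 1 →σ 2
2 →τ 4 →σ 3
3 →τ 3 →σ 4
4 →τ 2 →σ 1

σ∘τ = [2 3 4 1]


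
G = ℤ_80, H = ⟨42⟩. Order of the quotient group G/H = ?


|⟨42⟩| = n / gcd(42, 80) = 80 / 2 = 40
H is normal (ℤ_80 is abelian).
|G/H| = |G| / |H| = 80 / 40 = 2

|G/H| = 2


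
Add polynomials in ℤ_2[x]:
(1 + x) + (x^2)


Add coefficients mod 2:
x^0: 1 + 0 = 1 (mod 2)
x^1: 1 + 0 = 1 (mod 2)
x^2: 0 + 1 = 1 (mod 2)
Result: 1 + x + x^2

f + g = 1 + x + x^2


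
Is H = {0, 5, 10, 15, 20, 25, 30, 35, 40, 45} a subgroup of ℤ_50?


Subgroup test for H = {0, 5, 10, 15, 20, 25, 30, 35, 40, 45} in (ℤ_50, +):
(1) 0 ∈ H? Yes
(2) Closure: for all a,b ∈ H, (a+b) mod 50 ∈ H? Yes
(3) Inverses: for all a ∈ H, -a mod 50 ∈ H? Yes

Yes, H is a subgroup of ℤ_50


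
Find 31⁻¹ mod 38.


Use the extended Euclidean algorithm to write 1 = 31·s + 38·t; then s mod 38 is the inverse.
Euclidean algorithm:
  31 = 0·38 + 31
  38 = 1·31 + 7
  31 = 4·7 + 3
  7 = 2·3 + 1
  3 = 3·1 + 0
gcd(31,38) = 1
Back-substitution gives: 31·(-11) + 38·(9) = 1
So 31⁻¹ ≡ -11 ≡ 27 (mod 38)
Check: 31 × 27 = 837 ≡ 1 (mod 38) ✓

31⁻¹ ≡ 27 (mod 38)


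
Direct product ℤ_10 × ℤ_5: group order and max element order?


|ℤ_10 × ℤ_5| = 10 × 5 = 50
Max element order = lcm(10,5) = 10
Cyclic? No (gcd=5)

|ℤ_10×ℤ_5| = 50, max element order = 10


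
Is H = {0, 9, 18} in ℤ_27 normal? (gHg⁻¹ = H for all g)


H = {0, 9, 18} in ℤ_27
ℤ_27 is abelian; every subgroup of an abelian group is normal

Yes, normal subgroup


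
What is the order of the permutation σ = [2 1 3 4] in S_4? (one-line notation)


Cycle decomposition: (1 2)
Cycle lengths: 2
Order = lcm(2) = 2

ord(σ) = 2


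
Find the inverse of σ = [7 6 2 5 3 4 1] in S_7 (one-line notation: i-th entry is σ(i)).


To find σ⁻¹, swap domain and range:
σ(1) = 7 → σ⁻¹(7) = 1
σ(2) = 6 → σ⁻¹(6) = 2
σ(3) = 2 → σ⁻¹(2) = 3
σ(4) = 5 → σ⁻¹(5) = 4
σ(5) = 3 → σ⁻¹(3) = 5
σ(6) = 4 → σ⁻¹(4) = 6
σ(7) = 1 → σ⁻¹(1) = 7

σ⁻¹ = [7 3 5 6 4 2 1]


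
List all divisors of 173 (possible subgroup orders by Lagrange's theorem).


Lagrange's theorem: |H| divides |G|
|G| = 173
Divisors of 173: 1, 173

Possible subgroup orders: {1, 173}


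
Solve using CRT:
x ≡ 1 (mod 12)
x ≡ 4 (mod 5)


m₁ = 12, m₂ = 5, gcd = 1, so CRT applies. M = m₁·m₂ = 60
Let M₁ = M/m₁ = 5, M₂ = M/m₂ = 12
Find y₁ ≡ M₁⁻¹ (mod m₁): 5⁻¹ ≡ 5 (mod 12)
Find y₂ ≡ M₂⁻¹ (mod m₂): 12⁻¹ ≡ 3 (mod 5)
x = a₁·M₁·y₁ + a₂·M₂·y₂ = 1·5·5 + 4·12·3 = 169
Reduce mod 60: x ≡ 49
Check: 49 mod 12 = 1 ✓, 49 mod 5 = 4 ✓

x ≡ 49 (mod 60)


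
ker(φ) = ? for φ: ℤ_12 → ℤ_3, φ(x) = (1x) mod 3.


Kernel = preimage of identity
ker(φ) = {x ∈ ℤ_12 : 1x ≡ 0 (mod 3)}. Since 3 | 12, φ is well-defined. The kernel is the cyclic subgroup ⟨3⟩ of ℤ_12 (order 4), i.e. {0, 3, 6, 9}

ker(φ) = {0, 3, 6, 9}


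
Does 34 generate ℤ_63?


g generates ℤ_n iff gcd(g, n) = 1
gcd(34, 63) = 1
Since gcd = 1, 34 is a generator.

Yes, 34 generates ℤ_63


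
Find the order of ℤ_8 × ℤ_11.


|A × B| = |A| · |B|
|ℤ_8 × ℤ_11| = 8 × 11 = 88

|ℤ_8 × ℤ_11| = 88


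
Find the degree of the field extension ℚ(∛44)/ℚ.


∛44 has minimal polynomial x³ - 44 (irreducible over ℚ since 44 is not a perfect cube)

[ℚ(∛44)/ℚ] = 3


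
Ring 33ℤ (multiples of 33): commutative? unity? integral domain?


33ℤ is a commutative ring under +,× but has no multiplicative identity (1 ∉ 33ℤ); it has no zero divisors, but without unity it is not an integral domain
Commutative: Yes
Integral domain: No
Has unity: No

33ℤ (multiples of 33): Commutative=Yes, Unity=No


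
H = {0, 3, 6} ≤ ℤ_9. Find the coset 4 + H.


4 + H = {4 + h (mod 9) : h ∈ H}
4+0=4, 4+3=7, 4+6=1
4 + H = {1, 4, 7} = 1 + H

4 + H = {1, 4, 7}


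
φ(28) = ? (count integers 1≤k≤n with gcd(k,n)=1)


φ(n) = count of k ∈ {1,...,n} with gcd(k,n)=1
Coprimes to 28: {1, 3, 5, 9, 11, 13, 15, 17, 19, 23, 25, 27}
Count: 12

φ(28) = 12


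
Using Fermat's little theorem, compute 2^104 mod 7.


Fermat's little theorem: if p is prime and gcd(a,p)=1, then a^(p-1) ≡ 1 (mod p)
p = 7 is prime, gcd(2,7) = 1
Reduce exponent: 104 mod 6 = 2
So 2^104 ≡ 2^2 (mod 7)
2^2 mod 7 = 4

2^104 ≡ 4 (mod 7)


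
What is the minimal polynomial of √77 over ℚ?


√77 satisfies x² - 77 = 0, irreducible over ℚ since 77 is squarefree

Minimal polynomial: x² - 77


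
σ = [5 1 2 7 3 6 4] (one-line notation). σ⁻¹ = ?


To find σ⁻¹, swap domain and range:
σ(1) = 5 → σ⁻¹(5) = 1
σ(2) = 1 → σ⁻¹(1) = 2
σ(3) = 2 → σ⁻¹(2) = 3
σ(4) = 7 → σ⁻¹(7) = 4
σ(5) = 3 → σ⁻¹(3) = 5
σ(6) = 6 → σ⁻¹(6) = 6
σ(7) = 4 → σ⁻¹(4) = 7

σ⁻¹ = [2 3 5 7 1 6 4]


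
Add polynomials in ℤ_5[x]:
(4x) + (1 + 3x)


Add coefficients mod 5:
x^0: 0 + 1 = 1 (mod 5)
x^1: 4 + 3 = 2 (mod 5)
Result: 1 + 2x

f + g = 1 + 2x


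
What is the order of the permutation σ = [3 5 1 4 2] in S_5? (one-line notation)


Cycle decomposition: (1 3) (2 5)
Cycle lengths: 2, 2
Order = lcm(2, 2) = 2

ord(σ) = 2


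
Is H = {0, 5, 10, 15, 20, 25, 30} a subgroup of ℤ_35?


Subgroup test for H = {0, 5, 10, 15, 20, 25, 30} in (ℤ_35, +):
(1) 0 ∈ H? Yes
(2) Closure: for all a,b ∈ H, (a+b) mod 35 ∈ H? Yes
(3) Inverses: for all a ∈ H, -a mod 35 ∈ H? Yes

Yes, H is a subgroup of ℤ_35


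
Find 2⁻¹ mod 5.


Use the extended Euclidean algorithm to write 1 = 2·s + 5·t; then s mod 5 is the inverse.
Euclidean algorithm:
  2 = 0·5 + 2
  5 = 2·2 + 1
  2 = 2·1 + 0
gcd(2,5) = 1
Back-substitution gives: 2·(-2) + 5·(1) = 1
So 2⁻¹ ≡ -2 ≡ 3 (mod 5)
Check: 2 × 3 = 6 ≡ 1 (mod 5) ✓

2⁻¹ ≡ 3 (mod 5)


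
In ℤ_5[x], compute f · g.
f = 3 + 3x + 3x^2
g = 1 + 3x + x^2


Expand and collect like terms; reduce coefficients mod 5:
x^0: 3·1 = 3 ≡ 3 (mod 5)
x^1: 3·3 + 3·1 = 12 ≡ 2 (mod 5)
x^2: 3·1 + 3·3 + 3·1 = 15 ≡ 0 (mod 5)
x^3: 3·1 + 3·3 = 12 ≡ 2 (mod 5)
x^4: 3·1 = 3 ≡ 3 (mod 5)
Result: 3 + 2x + 2x^3 + 3x^4

f · g = 3 + 2x + 2x^3 + 3x^4


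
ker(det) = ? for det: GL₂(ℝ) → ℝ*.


Kernel = preimage of identity
ker(det) = {A | det(A) = 1} = SL₂(ℝ)

ker(det) = SL₂(ℝ)


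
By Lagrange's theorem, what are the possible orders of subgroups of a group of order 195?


Lagrange's theorem: |H| divides |G|
|G| = 195
Divisors of 195: 1, 3, 5, 13, 15, 39, 65, 195

Possible subgroup orders: {1, 3, 5, 13, 15, 39, 65, 195}


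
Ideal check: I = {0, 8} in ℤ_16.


Check ideal conditions for I = {0, 8} in ℤ_16:
(1) I is an additive subgroup? Yes
(2) For r ∈ ℤ_16 and a ∈ I: r·a ∈ I? Yes

Yes, I is an ideal of ℤ_16


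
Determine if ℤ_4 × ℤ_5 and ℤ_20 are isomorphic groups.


Comparing ℤ_4 × ℤ_5 and ℤ_20:
gcd(4,5) = 1, so ℤ_4 × ℤ_5 ≅ ℤ_20 (CRT)

Yes, ℤ_4 × ℤ_5 ≅ ℤ_20


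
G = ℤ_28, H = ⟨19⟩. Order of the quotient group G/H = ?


|⟨19⟩| = n / gcd(19, 28) = 28 / 1 = 28
H is normal (ℤ_28 is abelian).
|G/H| = |G| / |H| = 28 / 28 = 1

|G/H| = 1


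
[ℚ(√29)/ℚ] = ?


√29 has minimal polynomial x² - 29 (irreducible over ℚ since 29 is squarefree)

[ℚ(√29)/ℚ] = 2


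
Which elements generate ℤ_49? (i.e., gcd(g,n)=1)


g generates ℤ_n iff gcd(g,n) = 1
Prime factors of 49: 7
Generators are g ∈ {1,...,48} not divisible by any of these primes.
Generators: {1, 2, 3, 4, 5, 6, 8, 9, 10, 11, 12, 13, 15, 16, 17, 18, 19, 20, 22, 23, 24, 25, 26, 27, 29, 30, 31, 32, 33, 34, 36, 37, 38, 39, 40, 41, 43, 44, 45, 46, 47, 48}
Number of generators = φ(49) = 42

Generators of ℤ_49 = {1, 2, 3, 4, 5, 6, 8, 9, 10, 11, 12, 13, 15, 16, 17, 18, 19, 20, 22, 23, 24, 25, 26, 27, 29, 30, 31, 32, 33, 34, 36, 37, 38, 39, 40, 41, 43, 44, 45, 46, 47, 48}


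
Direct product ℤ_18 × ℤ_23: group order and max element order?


|ℤ_18 × ℤ_23| = 18 × 23 = 414
Max element order = lcm(18,23) = 414
Cyclic? Yes (gcd=1)

|ℤ_18×ℤ_23| = 414, max element order = 414


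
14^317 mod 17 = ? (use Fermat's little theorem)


Fermat's little theorem: if p is prime and gcd(a,p)=1, then a^(p-1) ≡ 1 (mod p)
p = 17 is prime, gcd(14,17) = 1
Reduce exponent: 317 mod 16 = 13
So 14^317 ≡ 14^13 (mod 17)
14^13 mod 17 = 5

14^317 ≡ 5 (mod 17)


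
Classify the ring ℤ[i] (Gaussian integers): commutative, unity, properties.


ℤ[i] is a commutative integral domain with unity 1 (in fact a Euclidean domain)
Commutative: Yes
Integral domain: Yes
Has unity: Yes

ℤ[i] (Gaussian integers): Commutative=Yes, Unity=Yes


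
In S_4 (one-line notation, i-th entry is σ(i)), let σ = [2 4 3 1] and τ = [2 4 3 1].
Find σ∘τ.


σ∘τ: apply τ first, then σ
1 →τ 2 →σ 4
2 →τ 4 →σ 1
3 →τ 3 →σ 3
4 →τ 1 →σ 2

σ∘τ = [4 1 3 2]


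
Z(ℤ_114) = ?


Z(G) = {g ∈ G | gx = xg for all x ∈ G}
ℤ_114 is abelian, so Z(G) = G

Z(ℤ_114) = ℤ_114


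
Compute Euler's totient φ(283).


Factor n: 283 = 283
φ(n) = n · ∏(1 - 1/p) over distinct primes p | n
φ(283) = 283 · (1 - 1/283) = 282

φ(283) = 282


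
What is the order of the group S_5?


|S_n| = n! (number of permutations of n symbols)
|S_5| = 5! = 120

|S_5| = 120


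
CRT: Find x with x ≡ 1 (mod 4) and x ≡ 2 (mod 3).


m₁ = 4, m₂ = 3, gcd = 1, so CRT applies. M = m₁·m₂ = 12
Let M₁ = M/m₁ = 3, M₂ = M/m₂ = 4
Find y₁ ≡ M₁⁻¹ (mod m₁): 3⁻¹ ≡ 3 (mod 4)
Find y₂ ≡ M₂⁻¹ (mod m₂): 4⁻¹ ≡ 1 (mod 3)
x = a₁·M₁·y₁ + a₂·M₂·y₂ = 1·3·3 + 2·4·1 = 17
Reduce mod 12: x ≡ 5
Check: 5 mod 4 = 1 ✓, 5 mod 3 = 2 ✓

x ≡ 5 (mod 12)


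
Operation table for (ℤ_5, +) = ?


Elements: {0, 1, 2, 3, 4}
Operation: addition mod 5
Entry (a, b) = (a + b) mod 5

Cayley table:
  | 0 | 1 | 2 | 3 | 4
0 | 0 | 1 | 2 | 3 | 4
1 | 1 | 2 | 3 | 4 | 0
2 | 2 | 3 | 4 | 0 | 1
3 | 3 | 4 | 0 | 1 | 2
4 | 4 | 0 | 1 | 2 | 3


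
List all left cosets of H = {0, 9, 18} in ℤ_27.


H = {0, 9, 18}, |H| = 3
Number of cosets = |G|/|H| = 27/3 = 9
0 + H = {0, 9, 18}
1 + H = {1, 10, 19}
2 + H = {2, 11, 20}
3 + H = {3, 12, 21}
4 + H = {4, 13, 22}
5 + H = {5, 14, 23}
6 + H = {6, 15, 24}
7 + H = {7, 16, 25}
8 + H = {8, 17, 26}

Cosets: 0+H={0,9,18}; 1+H={1,10,19}; 2+H={2,11,20}; 3+H={3,12,21}; 4+H={4,13,22}; 5+H={5,14,23}; 6+H={6,15,24}; 7+H={7,16,25}; 8+H={8,17,26}


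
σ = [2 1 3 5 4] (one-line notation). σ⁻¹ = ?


To find σ⁻¹, swap domain and range:
σ(1) = 2 → σ⁻¹(2) = 1
σ(2) = 1 → σ⁻¹(1) = 2
σ(3) = 3 → σ⁻¹(3) = 3
σ(4) = 5 → σ⁻¹(5) = 4
σ(5) = 4 → σ⁻¹(4) = 5

σ⁻¹ = [2 1 3 5 4]


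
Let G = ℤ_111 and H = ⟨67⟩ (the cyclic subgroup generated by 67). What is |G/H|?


|⟨67⟩| = n / gcd(67, 111) = 111 / 1 = 111
H is normal (ℤ_111 is abelian).
|G/H| = |G| / |H| = 111 / 111 = 1

|G/H| = 1


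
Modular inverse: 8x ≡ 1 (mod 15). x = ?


Use the extended Euclidean algorithm to write 1 = 8·s + 15·t; then s mod 15 is the inverse.
Euclidean algorithm:
  8 = 0·15 + 8
  15 = 1·8 + 7
  8 = 1·7 + 1
  7 = 7·1 + 0
gcd(8,15) = 1
Back-substitution gives: 8·(2) + 15·(-1) = 1
So 8⁻¹ ≡ 2 ≡ 2 (mod 15)
Check: 8 × 2 = 16 ≡ 1 (mod 15) ✓

8⁻¹ ≡ 2 (mod 15)


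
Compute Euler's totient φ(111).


Factor n: 111 = 3 × 37
φ(n) = n · ∏(1 - 1/p) over distinct primes p | n
φ(111) = 111 · (1 - 1/3) · (1 - 1/37) = 72

φ(111) = 72


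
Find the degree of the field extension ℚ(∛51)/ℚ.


∛51 has minimal polynomial x³ - 51 (irreducible over ℚ since 51 is not a perfect cube)

[ℚ(∛51)/ℚ] = 3


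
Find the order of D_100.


|D_n| = 2n (n rotations and n reflections)
|D_100| = 2×100 = 200

|D_100| = 200


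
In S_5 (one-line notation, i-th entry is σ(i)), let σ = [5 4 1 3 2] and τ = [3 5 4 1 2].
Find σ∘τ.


σ∘τ: apply τ first, then σ
1 →τ 3 →σ 1
2 →τ 5 →σ 2
3 →τ 4 →σ 3
4 →τ 1 →σ 5
5 →τ 2 →σ 4

σ∘τ = [1 2 3 5 4]


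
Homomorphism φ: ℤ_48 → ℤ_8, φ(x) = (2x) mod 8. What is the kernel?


Kernel = preimage of identity
ker(φ) = {x ∈ ℤ_48 : 2x ≡ 0 (mod 8)}. Since 8 | 48, φ is well-defined. The kernel is the cyclic subgroup ⟨4⟩ of ℤ_48 (order 12), i.e. {0, 4, 8, 12, 16, 20, 24, 28, 32, 36, 40, 44}

ker(φ) = {0, 4, 8, 12, 16, 20, 24, 28, 32, 36, 40, 44}


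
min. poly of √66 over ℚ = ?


√66 satisfies x² - 66 = 0, irreducible over ℚ since 66 is squarefree

Minimal polynomial: x² - 66
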